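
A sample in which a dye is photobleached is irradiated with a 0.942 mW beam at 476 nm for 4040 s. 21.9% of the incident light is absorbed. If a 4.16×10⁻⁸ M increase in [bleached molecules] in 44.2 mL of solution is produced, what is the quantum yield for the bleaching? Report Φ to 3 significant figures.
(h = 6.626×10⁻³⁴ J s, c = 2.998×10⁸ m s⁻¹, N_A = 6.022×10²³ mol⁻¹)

Product: (4.16×10⁻⁸ M)(0.0442 L) = 1.839×10⁻⁹ mol.
Photon energy at 476 nm: hc/λ = (6.626×10⁻³⁴)(2.998×10⁸)/(476×10⁻⁹) = 4.173×10⁻¹⁹ J.
Energy delivered: (0.942 mW)(4040 s) = 3.806 J.
Photons incident: 3.806 / 4.173×10⁻¹⁹ = 9.121×10¹⁸, i.e. 9.121×10¹⁸/6.022×10²³ = 1.515×10⁻⁵ mol.
Photons absorbed: 0.219 × 1.515×10⁻⁵ = 3.318×10⁻⁶ mol.
Φ = 1.839×10⁻⁹ mol / 3.318×10⁻⁶ mol photons = 5.54×10⁻⁴.

Φ = 5.54×10⁻⁴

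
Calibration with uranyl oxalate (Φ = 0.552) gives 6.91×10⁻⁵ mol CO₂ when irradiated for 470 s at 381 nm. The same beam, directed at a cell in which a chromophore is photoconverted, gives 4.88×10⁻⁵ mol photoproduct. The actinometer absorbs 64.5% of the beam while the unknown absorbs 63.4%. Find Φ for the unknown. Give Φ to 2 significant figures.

Photons absorbed by the actinometer: 6.91×10⁻⁵ / 0.552 = 1.252×10⁻⁴ mol.
Incident flux: 1.252×10⁻⁴ / 0.645 = 1.941×10⁻⁴ einstein.
Absorbed by unknown: 0.634 × 1.941×10⁻⁴ = 1.231×10⁻⁴ mol.
Φ(unknown) = 4.88×10⁻⁵ / 1.231×10⁻⁴ = 0.40.

Φ = 0.40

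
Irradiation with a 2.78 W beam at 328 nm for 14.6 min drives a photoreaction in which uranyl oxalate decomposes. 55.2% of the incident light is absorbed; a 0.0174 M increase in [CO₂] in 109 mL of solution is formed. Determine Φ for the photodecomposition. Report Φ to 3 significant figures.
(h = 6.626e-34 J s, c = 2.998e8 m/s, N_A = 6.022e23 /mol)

Product: (0.0174 M)(0.109 L) = 0.001897 mol.
Photon energy at 328 nm: hc/λ = (6.626e-34)(2.998e8)/(328e-9) = 6.056e-19 J.
Energy delivered: (2.78 W)(876 s) = 2435 J.
Photons incident: 2435 / 6.056e-19 = 4.021e21, i.e. 4.021e21/6.022e23 = 0.006677 mol.
Photons absorbed: 0.552 × 0.006677 = 0.003686 mol.
Φ = 0.001897 mol / 0.003686 mol photons = 0.515.

Φ = 0.515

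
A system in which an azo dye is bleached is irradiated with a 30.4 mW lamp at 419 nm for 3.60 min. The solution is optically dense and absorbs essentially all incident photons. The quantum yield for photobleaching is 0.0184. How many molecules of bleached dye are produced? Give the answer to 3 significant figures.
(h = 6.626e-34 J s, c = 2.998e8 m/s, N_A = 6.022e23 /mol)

2.55e17 molecules

Photon energy at 419 nm: hc/λ = (6.626e-34)(2.998e8)/(419e-9) = 4.741e-19 J.
Energy delivered: (30.4 mW)(216 s) = 6.566 J.
Photons incident: 6.566 / 4.741e-19 = 1.385e19, i.e. 1.385e19/6.022e23 = 2.300e-5 mol.
Product: Φ × n_abs = 0.0184 × 2.300e-5 = 4.232e-7 mol.
As a count: 4.232e-7 × 6.022e23 = 2.55e17.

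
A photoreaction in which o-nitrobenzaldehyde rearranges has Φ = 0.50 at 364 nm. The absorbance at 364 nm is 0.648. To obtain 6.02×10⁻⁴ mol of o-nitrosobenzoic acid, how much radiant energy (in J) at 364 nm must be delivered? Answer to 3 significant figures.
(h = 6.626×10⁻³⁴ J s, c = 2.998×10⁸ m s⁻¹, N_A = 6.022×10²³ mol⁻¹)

Photons that must be absorbed: 6.02×10⁻⁴ / 0.50 = 0.001204 mol.
Fraction absorbed: 1 − 10^(−0.648) = 0.7751.
Incident photons needed: 0.001204 / 0.7751 = 0.001553 mol.
Photon energy: hc/λ = 5.457×10⁻¹⁹ J; per mole, 3.286×10⁵ J mol⁻¹.
Energy required: 0.001553 × 3.286×10⁵ = 510 J.

510 J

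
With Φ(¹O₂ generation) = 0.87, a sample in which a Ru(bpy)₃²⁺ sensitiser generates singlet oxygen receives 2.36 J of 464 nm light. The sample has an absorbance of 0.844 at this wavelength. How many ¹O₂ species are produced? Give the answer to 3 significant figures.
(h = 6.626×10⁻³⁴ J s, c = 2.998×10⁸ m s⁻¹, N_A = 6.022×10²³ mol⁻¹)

Photon energy at 464 nm: hc/λ = (6.626×10⁻³⁴)(2.998×10⁸)/(464×10⁻⁹) = 4.281×10⁻¹⁹ J.
Photons incident: 2.36 / 4.281×10⁻¹⁹ = 5.513×10¹⁸, i.e. 5.513×10¹⁸/6.022×10²³ = 9.155×10⁻⁶ mol.
Fraction absorbed: 1 − 10^(−0.844) = 0.8568.
Photons absorbed: 0.8568 × 9.155×10⁻⁶ = 7.844×10⁻⁶ mol.
Product: Φ × n_abs = 0.87 × 7.844×10⁻⁶ = 6.824×10⁻⁶ mol.
As a count: 6.824×10⁻⁶ × 6.022×10²³ = 4.11×10¹⁸.

4.11×10¹⁸ species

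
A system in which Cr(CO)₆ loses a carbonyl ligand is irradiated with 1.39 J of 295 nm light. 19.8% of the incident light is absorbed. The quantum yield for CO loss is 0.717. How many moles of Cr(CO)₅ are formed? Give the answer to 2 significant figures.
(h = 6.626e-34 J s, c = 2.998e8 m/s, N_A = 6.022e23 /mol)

4.9e-7 mol

Photon energy at 295 nm: hc/λ = (6.626e-34)(2.998e8)/(295e-9) = 6.734e-19 J.
Photons incident: 1.39 / 6.734e-19 = 2.064e18, i.e. 2.064e18/6.022e23 = 3.427e-6 mol.
Photons absorbed: 0.198 × 3.427e-6 = 6.785e-7 mol.
Product: Φ × n_abs = 0.717 × 6.785e-7 = 4.865e-7 mol.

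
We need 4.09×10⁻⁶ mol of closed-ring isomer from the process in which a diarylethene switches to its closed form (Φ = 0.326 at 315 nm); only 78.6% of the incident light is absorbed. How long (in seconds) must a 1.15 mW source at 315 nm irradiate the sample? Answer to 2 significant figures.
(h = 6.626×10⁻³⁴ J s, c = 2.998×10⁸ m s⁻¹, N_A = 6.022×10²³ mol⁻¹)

t ≈ 5300 s

Photons that must be absorbed: 4.09×10⁻⁶ / 0.326 = 1.255×10⁻⁵ mol.
Incident photons needed: 1.255×10⁻⁵ / 0.786 = 1.597×10⁻⁵ mol.
Photon energy: hc/λ = 6.306×10⁻¹⁹ J; per mole, 3.797×10⁵ J mol⁻¹.
Energy required: 1.597×10⁻⁵ × 3.797×10⁵ = 6.064 J.
Time: 6.064 J / 0.00115 W = 5300 s.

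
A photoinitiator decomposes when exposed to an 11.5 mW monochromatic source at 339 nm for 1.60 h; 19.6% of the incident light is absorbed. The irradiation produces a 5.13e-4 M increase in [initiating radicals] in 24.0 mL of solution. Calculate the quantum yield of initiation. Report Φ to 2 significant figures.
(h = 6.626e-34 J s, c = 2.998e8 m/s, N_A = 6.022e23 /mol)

Φ = 0.33

Product: (5.13e-4 M)(0.024 L) = 1.231e-5 mol.
Photon energy at 339 nm: hc/λ = (6.626e-34)(2.998e8)/(339e-9) = 5.860e-19 J.
Energy delivered: (11.5 mW)(5760 s) = 66.24 J.
Photons incident: 66.24 / 5.860e-19 = 1.130e20, i.e. 1.130e20/6.022e23 = 1.876e-4 mol.
Photons absorbed: 0.196 × 1.876e-4 = 3.677e-5 mol.
Φ = 1.231e-5 mol / 3.677e-5 mol photons = 0.33.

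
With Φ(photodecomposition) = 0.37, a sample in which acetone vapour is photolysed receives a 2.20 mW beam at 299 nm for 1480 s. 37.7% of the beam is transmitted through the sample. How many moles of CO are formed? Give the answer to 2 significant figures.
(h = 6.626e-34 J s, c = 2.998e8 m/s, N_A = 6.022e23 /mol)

Photon energy at 299 nm: hc/λ = (6.626e-34)(2.998e8)/(299e-9) = 6.644e-19 J.
Energy delivered: (2.20 mW)(1480 s) = 3.256 J.
Photons incident: 3.256 / 6.644e-19 = 4.901e18, i.e. 4.901e18/6.022e23 = 8.138e-6 mol.
Fraction absorbed: 1 − 37.7/100 = 0.6230.
Photons absorbed: 0.6230 × 8.138e-6 = 5.070e-6 mol.
Product: Φ × n_abs = 0.37 × 5.070e-6 = 1.876e-6 mol.

1.9e-6 mol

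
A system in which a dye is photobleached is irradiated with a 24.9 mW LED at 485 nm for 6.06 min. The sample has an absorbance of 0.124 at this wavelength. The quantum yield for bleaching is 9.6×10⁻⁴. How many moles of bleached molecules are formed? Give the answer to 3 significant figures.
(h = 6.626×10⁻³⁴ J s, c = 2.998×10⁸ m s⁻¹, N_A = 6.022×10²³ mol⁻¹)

Photon energy at 485 nm: hc/λ = (6.626×10⁻³⁴)(2.998×10⁸)/(485×10⁻⁹) = 4.096×10⁻¹⁹ J.
Energy delivered: (24.9 mW)(363.6 s) = 9.054 J.
Photons incident: 9.054 / 4.096×10⁻¹⁹ = 2.210×10¹⁹, i.e. 2.210×10¹⁹/6.022×10²³ = 3.670×10⁻⁵ mol.
Fraction absorbed: 1 − 10^(−0.124) = 0.2484.
Photons absorbed: 0.2484 × 3.670×10⁻⁵ = 9.116×10⁻⁶ mol.
Product: Φ × n_abs = 9.6×10⁻⁴ × 9.116×10⁻⁶ = 8.751×10⁻⁹ mol.

8.75×10⁻⁹ mol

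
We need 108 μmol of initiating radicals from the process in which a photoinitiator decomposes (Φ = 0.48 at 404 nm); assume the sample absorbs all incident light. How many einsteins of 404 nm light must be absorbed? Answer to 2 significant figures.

Product: 108 μmol = 1.08×10⁻⁴ mol.
Photons that must be absorbed: 1.08×10⁻⁴ / 0.48 = 2.250×10⁻⁴ mol.

2.3×10⁻⁴ einstein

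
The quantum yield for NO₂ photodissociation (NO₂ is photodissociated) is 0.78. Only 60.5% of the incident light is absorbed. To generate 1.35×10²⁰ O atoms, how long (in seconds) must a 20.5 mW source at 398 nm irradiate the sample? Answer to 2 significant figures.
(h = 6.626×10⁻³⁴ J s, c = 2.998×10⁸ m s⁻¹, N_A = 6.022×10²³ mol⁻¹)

t ≈ 7000 s

Product: 1.35×10²⁰ / 6.022×10²³ = 2.242×10⁻⁴ mol.
Photons that must be absorbed: 2.242×10⁻⁴ / 0.78 = 2.874×10⁻⁴ mol.
Incident photons needed: 2.874×10⁻⁴ / 0.605 = 4.750×10⁻⁴ mol.
Photon energy: hc/λ = 4.991×10⁻¹⁹ J; per mole, 3.006×10⁵ J mol⁻¹.
Energy required: 4.750×10⁻⁴ × 3.006×10⁵ = 142.8 J.
Time: 142.8 J / 0.0205 W = 7000 s.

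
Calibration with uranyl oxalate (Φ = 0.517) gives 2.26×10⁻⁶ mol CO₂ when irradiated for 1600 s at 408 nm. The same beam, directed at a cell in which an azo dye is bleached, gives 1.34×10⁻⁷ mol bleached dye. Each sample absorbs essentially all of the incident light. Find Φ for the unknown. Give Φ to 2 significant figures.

Photons absorbed by the actinometer: 2.26×10⁻⁶ / 0.517 = 4.371×10⁻⁶ mol.
Φ(unknown) = 1.34×10⁻⁷ / 4.371×10⁻⁶ = 0.031.

Φ = 0.031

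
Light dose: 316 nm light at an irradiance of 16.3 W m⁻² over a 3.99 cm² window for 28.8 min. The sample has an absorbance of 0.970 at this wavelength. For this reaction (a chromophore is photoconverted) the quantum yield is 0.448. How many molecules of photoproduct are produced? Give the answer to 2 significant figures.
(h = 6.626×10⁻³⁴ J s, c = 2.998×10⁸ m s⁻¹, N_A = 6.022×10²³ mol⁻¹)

Photon energy at 316 nm: hc/λ = (6.626×10⁻³⁴)(2.998×10⁸)/(316×10⁻⁹) = 6.286×10⁻¹⁹ J.
Energy delivered: (16.3 W m⁻²)(3.99×10⁻⁴ m²)(1728 s) = 11.24 J.
Photons incident: 11.24 / 6.286×10⁻¹⁹ = 1.788×10¹⁹, i.e. 1.788×10¹⁹/6.022×10²³ = 2.969×10⁻⁵ mol.
Fraction absorbed: 1 − 10^(−0.970) = 0.8928.
Photons absorbed: 0.8928 × 2.969×10⁻⁵ = 2.651×10⁻⁵ mol.
Product: Φ × n_abs = 0.448 × 2.651×10⁻⁵ = 1.188×10⁻⁵ mol.
As a count: 1.188×10⁻⁵ × 6.022×10²³ = 7.2×10¹⁸.

7.2×10¹⁸ molecules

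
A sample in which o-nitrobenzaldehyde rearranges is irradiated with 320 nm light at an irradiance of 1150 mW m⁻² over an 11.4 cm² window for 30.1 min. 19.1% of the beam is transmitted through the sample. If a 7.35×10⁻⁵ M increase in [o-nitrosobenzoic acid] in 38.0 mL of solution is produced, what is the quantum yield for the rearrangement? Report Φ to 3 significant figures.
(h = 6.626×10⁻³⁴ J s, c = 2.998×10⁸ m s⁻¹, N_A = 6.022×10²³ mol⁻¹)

Φ = 0.545

Product: (7.35×10⁻⁵ M)(0.038 L) = 2.793×10⁻⁶ mol.
Photon energy at 320 nm: hc/λ = (6.626×10⁻³⁴)(2.998×10⁸)/(320×10⁻⁹) = 6.208×10⁻¹⁹ J.
Energy delivered: (1150 mW m⁻²)(11.4×10⁻⁴ m²)(1806 s) = 2.368 J.
Photons incident: 2.368 / 6.208×10⁻¹⁹ = 3.814×10¹⁸, i.e. 3.814×10¹⁸/6.022×10²³ = 6.333×10⁻⁶ mol.
Fraction absorbed: 1 − 19.1/100 = 0.8090.
Photons absorbed: 0.8090 × 6.333×10⁻⁶ = 5.123×10⁻⁶ mol.
Φ = 2.793×10⁻⁶ mol / 5.123×10⁻⁶ mol photons = 0.545.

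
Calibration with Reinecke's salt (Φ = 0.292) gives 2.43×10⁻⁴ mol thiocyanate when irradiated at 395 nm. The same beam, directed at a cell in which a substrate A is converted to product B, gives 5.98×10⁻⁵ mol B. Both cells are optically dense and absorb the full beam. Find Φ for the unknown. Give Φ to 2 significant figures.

Φ = 0.072

Photons absorbed by the actinometer: 2.43×10⁻⁴ / 0.292 = 8.322×10⁻⁴ mol.
Φ(unknown) = 5.98×10⁻⁵ / 8.322×10⁻⁴ = 0.072.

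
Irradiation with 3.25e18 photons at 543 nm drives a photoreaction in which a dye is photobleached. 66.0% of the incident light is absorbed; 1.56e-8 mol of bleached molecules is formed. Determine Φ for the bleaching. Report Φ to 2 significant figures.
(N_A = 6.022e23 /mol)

Φ = 0.0044

Moles of photons: 3.25e18 / 6.022e23 = 5.397e-6 mol.
Photons absorbed: 0.660 × 5.397e-6 = 3.562e-6 mol.
Φ = 1.56e-8 mol / 3.562e-6 mol photons = 0.0044.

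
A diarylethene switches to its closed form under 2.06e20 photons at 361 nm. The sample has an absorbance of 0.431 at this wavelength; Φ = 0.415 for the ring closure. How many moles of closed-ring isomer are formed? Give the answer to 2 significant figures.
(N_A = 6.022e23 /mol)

8.9e-5 mol

Moles of photons: 2.06e20 / 6.022e23 = 3.421e-4 mol.
Fraction absorbed: 1 − 10^(−0.431) = 0.6293.
Photons absorbed: 0.6293 × 3.421e-4 = 2.153e-4 mol.
Product: Φ × n_abs = 0.415 × 2.153e-4 = 8.935e-5 mol.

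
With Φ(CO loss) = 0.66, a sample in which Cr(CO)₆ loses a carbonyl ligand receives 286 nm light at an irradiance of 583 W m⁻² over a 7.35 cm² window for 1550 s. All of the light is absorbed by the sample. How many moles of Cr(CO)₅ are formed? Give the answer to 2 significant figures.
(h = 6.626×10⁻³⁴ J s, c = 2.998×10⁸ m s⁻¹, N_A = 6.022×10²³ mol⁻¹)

Photon energy at 286 nm: hc/λ = (6.626×10⁻³⁴)(2.998×10⁸)/(286×10⁻⁹) = 6.946×10⁻¹⁹ J.
Energy delivered: (583 W m⁻²)(7.35×10⁻⁴ m²)(1550 s) = 664.2 J.
Photons incident: 664.2 / 6.946×10⁻¹⁹ = 9.562×10²⁰, i.e. 9.562×10²⁰/6.022×10²³ = 0.001588 mol.
Product: Φ × n_abs = 0.66 × 0.001588 = 0.001048 mol.

0.0010 mol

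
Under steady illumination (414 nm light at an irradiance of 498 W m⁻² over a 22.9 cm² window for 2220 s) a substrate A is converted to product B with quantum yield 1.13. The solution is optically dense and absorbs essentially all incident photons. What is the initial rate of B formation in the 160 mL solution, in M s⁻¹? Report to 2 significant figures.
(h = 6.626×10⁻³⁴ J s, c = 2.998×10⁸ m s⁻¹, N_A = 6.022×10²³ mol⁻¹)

2.8×10⁻⁵ M s⁻¹

Photon energy at 414 nm: hc/λ = (6.626×10⁻³⁴)(2.998×10⁸)/(414×10⁻⁹) = 4.798×10⁻¹⁹ J.
Energy delivered: (498 W m⁻²)(22.9×10⁻⁴ m²)(2220 s) = 2532 J.
Photons incident: 2532 / 4.798×10⁻¹⁹ = 5.277×10²¹, i.e. 5.277×10²¹/6.022×10²³ = 0.008763 mol.
Product formed: 1.13 × 0.008763 = 0.009902 mol.
Rate: 0.009902 mol / (2220 s × 0.16 L) = 2.8×10⁻⁵ M s⁻¹.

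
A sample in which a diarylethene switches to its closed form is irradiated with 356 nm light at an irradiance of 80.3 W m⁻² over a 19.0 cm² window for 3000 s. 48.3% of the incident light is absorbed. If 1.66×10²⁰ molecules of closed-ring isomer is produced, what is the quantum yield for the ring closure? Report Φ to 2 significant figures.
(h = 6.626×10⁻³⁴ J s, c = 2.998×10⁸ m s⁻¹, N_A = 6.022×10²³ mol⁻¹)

Product: 1.66×10²⁰ / 6.022×10²³ = 2.757×10⁻⁴ mol.
Photon energy at 356 nm: hc/λ = (6.626×10⁻³⁴)(2.998×10⁸)/(356×10⁻⁹) = 5.580×10⁻¹⁹ J.
Energy delivered: (80.3 W m⁻²)(19.0×10⁻⁴ m²)(3000 s) = 457.7 J.
Photons incident: 457.7 / 5.580×10⁻¹⁹ = 8.203×10²⁰, i.e. 8.203×10²⁰/6.022×10²³ = 0.001362 mol.
Photons absorbed: 0.483 × 0.001362 = 6.578×10⁻⁴ mol.
Φ = 2.757×10⁻⁴ mol / 6.578×10⁻⁴ mol photons = 0.42.

Φ = 0.42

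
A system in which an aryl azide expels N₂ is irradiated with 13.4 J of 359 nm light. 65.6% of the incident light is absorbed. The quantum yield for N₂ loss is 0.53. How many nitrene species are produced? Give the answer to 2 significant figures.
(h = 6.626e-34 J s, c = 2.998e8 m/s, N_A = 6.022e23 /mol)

8.4e18 species

Photon energy at 359 nm: hc/λ = (6.626e-34)(2.998e8)/(359e-9) = 5.533e-19 J.
Photons incident: 13.4 / 5.533e-19 = 2.422e19, i.e. 2.422e19/6.022e23 = 4.022e-5 mol.
Photons absorbed: 0.656 × 4.022e-5 = 2.638e-5 mol.
Product: Φ × n_abs = 0.53 × 2.638e-5 = 1.398e-5 mol.
As a count: 1.398e-5 × 6.022e23 = 8.4e18.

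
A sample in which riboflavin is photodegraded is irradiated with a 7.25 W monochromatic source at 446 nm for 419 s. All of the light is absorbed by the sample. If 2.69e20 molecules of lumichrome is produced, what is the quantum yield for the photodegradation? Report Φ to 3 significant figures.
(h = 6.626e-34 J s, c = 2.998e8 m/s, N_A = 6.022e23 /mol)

Product: 2.69e20 / 6.022e23 = 4.467e-4 mol.
Photon energy at 446 nm: hc/λ = (6.626e-34)(2.998e8)/(446e-9) = 4.454e-19 J.
Energy delivered: (7.25 W)(419 s) = 3038 J.
Photons incident: 3038 / 4.454e-19 = 6.821e21, i.e. 6.821e21/6.022e23 = 0.01133 mol.
Φ = 4.467e-4 mol / 0.01133 mol photons = 0.0394.

Φ = 0.0394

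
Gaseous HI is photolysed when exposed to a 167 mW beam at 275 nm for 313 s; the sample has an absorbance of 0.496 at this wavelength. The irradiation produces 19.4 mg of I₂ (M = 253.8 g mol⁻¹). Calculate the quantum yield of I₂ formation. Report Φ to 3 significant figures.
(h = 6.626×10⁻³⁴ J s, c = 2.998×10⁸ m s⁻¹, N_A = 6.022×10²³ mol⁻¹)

Product: 19.4 mg / 253.8 g mol⁻¹ = 7.644×10⁻⁵ mol.
Photon energy at 275 nm: hc/λ = (6.626×10⁻³⁴)(2.998×10⁸)/(275×10⁻⁹) = 7.224×10⁻¹⁹ J.
Energy delivered: (167 mW)(313 s) = 52.27 J.
Photons incident: 52.27 / 7.224×10⁻¹⁹ = 7.236×10¹⁹, i.e. 7.236×10¹⁹/6.022×10²³ = 1.202×10⁻⁴ mol.
Fraction absorbed: 1 − 10^(−0.496) = 0.6808.
Photons absorbed: 0.6808 × 1.202×10⁻⁴ = 8.183×10⁻⁵ mol.
Φ = 7.644×10⁻⁵ mol / 8.183×10⁻⁵ mol photons = 0.934.

Φ = 0.934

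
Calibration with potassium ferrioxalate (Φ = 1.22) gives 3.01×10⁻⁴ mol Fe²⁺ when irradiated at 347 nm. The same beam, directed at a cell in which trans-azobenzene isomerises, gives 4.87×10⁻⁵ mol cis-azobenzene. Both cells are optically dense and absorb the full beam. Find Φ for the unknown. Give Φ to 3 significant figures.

Photons absorbed by the actinometer: 3.01×10⁻⁴ / 1.22 = 2.467×10⁻⁴ mol.
Φ(unknown) = 4.87×10⁻⁵ / 2.467×10⁻⁴ = 0.197.

Φ = 0.197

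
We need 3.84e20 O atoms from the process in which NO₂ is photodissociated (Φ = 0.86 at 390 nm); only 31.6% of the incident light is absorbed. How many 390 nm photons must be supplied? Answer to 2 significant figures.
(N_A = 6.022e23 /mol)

1.4e21 photons

Product: 3.84e20 / 6.022e23 = 6.377e-4 mol.
Photons that must be absorbed: 6.377e-4 / 0.86 = 7.415e-4 mol.
Incident photons needed: 7.415e-4 / 0.316 = 0.002347 mol.
Photon count: 0.002347 × 6.022e23 = 1.4e21.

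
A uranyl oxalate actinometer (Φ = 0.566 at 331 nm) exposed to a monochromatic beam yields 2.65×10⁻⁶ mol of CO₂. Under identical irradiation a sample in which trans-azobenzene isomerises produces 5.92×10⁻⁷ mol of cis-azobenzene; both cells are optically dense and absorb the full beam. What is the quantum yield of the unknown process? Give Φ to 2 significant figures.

Φ = 0.13

Photons absorbed by the actinometer: 2.65×10⁻⁶ / 0.566 = 4.682×10⁻⁶ mol.
Φ(unknown) = 5.92×10⁻⁷ / 4.682×10⁻⁶ = 0.13.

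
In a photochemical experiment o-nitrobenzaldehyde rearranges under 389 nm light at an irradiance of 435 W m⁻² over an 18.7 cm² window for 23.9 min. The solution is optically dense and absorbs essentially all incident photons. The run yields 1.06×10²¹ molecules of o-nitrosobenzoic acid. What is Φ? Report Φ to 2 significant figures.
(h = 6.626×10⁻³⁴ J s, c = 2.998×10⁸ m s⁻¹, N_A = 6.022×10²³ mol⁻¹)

Φ = 0.46

Product: 1.06×10²¹ / 6.022×10²³ = 0.001760 mol.
Photon energy at 389 nm: hc/λ = (6.626×10⁻³⁴)(2.998×10⁸)/(389×10⁻⁹) = 5.107×10⁻¹⁹ J.
Energy delivered: (435 W m⁻²)(18.7×10⁻⁴ m²)(1434 s) = 1166 J.
Photons incident: 1166 / 5.107×10⁻¹⁹ = 2.283×10²¹, i.e. 2.283×10²¹/6.022×10²³ = 0.003791 mol.
Φ = 0.001760 mol / 0.003791 mol photons = 0.46.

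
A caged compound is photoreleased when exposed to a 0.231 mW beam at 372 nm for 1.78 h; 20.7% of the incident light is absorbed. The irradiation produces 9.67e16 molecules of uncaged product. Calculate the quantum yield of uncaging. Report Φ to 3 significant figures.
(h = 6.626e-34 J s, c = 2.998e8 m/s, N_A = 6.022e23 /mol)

Φ = 0.169

Product: 9.67e16 / 6.022e23 = 1.606e-7 mol.
Photon energy at 372 nm: hc/λ = (6.626e-34)(2.998e8)/(372e-9) = 5.340e-19 J.
Energy delivered: (0.231 mW)(6408 s) = 1.480 J.
Photons incident: 1.480 / 5.340e-19 = 2.772e18, i.e. 2.772e18/6.022e23 = 4.603e-6 mol.
Photons absorbed: 0.207 × 4.603e-6 = 9.528e-7 mol.
Φ = 1.606e-7 mol / 9.528e-7 mol photons = 0.169.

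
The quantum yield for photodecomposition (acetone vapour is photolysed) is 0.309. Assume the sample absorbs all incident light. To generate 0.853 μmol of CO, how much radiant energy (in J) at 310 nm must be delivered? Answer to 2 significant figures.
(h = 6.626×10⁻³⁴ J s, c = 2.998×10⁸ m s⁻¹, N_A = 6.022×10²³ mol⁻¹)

Product: 0.853 μmol = 8.53×10⁻⁷ mol.
Photons that must be absorbed: 8.53×10⁻⁷ / 0.309 = 2.761×10⁻⁶ mol.
Photon energy: hc/λ = 6.408×10⁻¹⁹ J; per mole, 3.859×10⁵ J mol⁻¹.
Energy required: 2.761×10⁻⁶ × 3.859×10⁵ = 1.1 J.

1.1 J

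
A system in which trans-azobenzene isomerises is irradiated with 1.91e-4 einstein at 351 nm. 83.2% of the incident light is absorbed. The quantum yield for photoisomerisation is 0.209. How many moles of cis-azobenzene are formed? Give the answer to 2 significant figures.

3.3e-5 mol

Photons absorbed: 0.832 × 1.91e-4 = 1.589e-4 mol.
Product: Φ × n_abs = 0.209 × 1.589e-4 = 3.321e-5 mol.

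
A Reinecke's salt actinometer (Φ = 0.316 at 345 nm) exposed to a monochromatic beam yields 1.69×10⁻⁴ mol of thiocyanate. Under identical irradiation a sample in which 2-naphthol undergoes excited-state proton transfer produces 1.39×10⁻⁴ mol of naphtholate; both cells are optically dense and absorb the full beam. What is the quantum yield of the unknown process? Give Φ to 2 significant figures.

Photons absorbed by the actinometer: 1.69×10⁻⁴ / 0.316 = 5.348×10⁻⁴ mol.
Φ(unknown) = 1.39×10⁻⁴ / 5.348×10⁻⁴ = 0.26.

Φ = 0.26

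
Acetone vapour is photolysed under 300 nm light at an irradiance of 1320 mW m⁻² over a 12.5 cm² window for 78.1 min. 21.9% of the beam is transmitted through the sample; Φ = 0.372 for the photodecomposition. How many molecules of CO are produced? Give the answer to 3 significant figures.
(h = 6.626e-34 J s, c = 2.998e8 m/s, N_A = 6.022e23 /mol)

3.39e18 molecules

Photon energy at 300 nm: hc/λ = (6.626e-34)(2.998e8)/(300e-9) = 6.622e-19 J.
Energy delivered: (1320 mW m⁻²)(12.5e-4 m²)(4686 s) = 7.732 J.
Photons incident: 7.732 / 6.622e-19 = 1.168e19, i.e. 1.168e19/6.022e23 = 1.940e-5 mol.
Fraction absorbed: 1 − 21.9/100 = 0.7810.
Photons absorbed: 0.7810 × 1.940e-5 = 1.515e-5 mol.
Product: Φ × n_abs = 0.372 × 1.515e-5 = 5.636e-6 mol.
As a count: 5.636e-6 × 6.022e23 = 3.39e18.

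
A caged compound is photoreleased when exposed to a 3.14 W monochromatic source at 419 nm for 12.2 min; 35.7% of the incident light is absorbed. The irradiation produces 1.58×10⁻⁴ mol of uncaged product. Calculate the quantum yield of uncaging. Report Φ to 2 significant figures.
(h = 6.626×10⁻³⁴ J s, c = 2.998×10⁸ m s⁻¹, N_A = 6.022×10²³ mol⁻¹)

Φ = 0.055

Photon energy at 419 nm: hc/λ = (6.626×10⁻³⁴)(2.998×10⁸)/(419×10⁻⁹) = 4.741×10⁻¹⁹ J.
Energy delivered: (3.14 W)(732 s) = 2298 J.
Photons incident: 2298 / 4.741×10⁻¹⁹ = 4.847×10²¹, i.e. 4.847×10²¹/6.022×10²³ = 0.008049 mol.
Photons absorbed: 0.357 × 0.008049 = 0.002873 mol.
Φ = 1.58×10⁻⁴ mol / 0.002873 mol photons = 0.055.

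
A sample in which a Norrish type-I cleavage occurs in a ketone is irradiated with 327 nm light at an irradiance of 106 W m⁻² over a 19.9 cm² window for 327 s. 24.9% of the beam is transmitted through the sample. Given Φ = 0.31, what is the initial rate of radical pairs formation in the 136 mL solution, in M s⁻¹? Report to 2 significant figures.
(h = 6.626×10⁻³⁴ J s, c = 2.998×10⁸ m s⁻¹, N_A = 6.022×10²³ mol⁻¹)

Photon energy at 327 nm: hc/λ = (6.626×10⁻³⁴)(2.998×10⁸)/(327×10⁻⁹) = 6.075×10⁻¹⁹ J.
Energy delivered: (106 W m⁻²)(19.9×10⁻⁴ m²)(327 s) = 68.98 J.
Photons incident: 68.98 / 6.075×10⁻¹⁹ = 1.135×10²⁰, i.e. 1.135×10²⁰/6.022×10²³ = 1.885×10⁻⁴ mol.
Fraction absorbed: 1 − 24.9/100 = 0.7510.
Photons absorbed: 0.7510 × 1.885×10⁻⁴ = 1.416×10⁻⁴ mol.
Product formed: 0.31 × 1.416×10⁻⁴ = 4.390×10⁻⁵ mol.
Rate: 4.390×10⁻⁵ mol / (327 s × 0.136 L) = 9.9×10⁻⁷ M s⁻¹.

9.9×10⁻⁷ M s⁻¹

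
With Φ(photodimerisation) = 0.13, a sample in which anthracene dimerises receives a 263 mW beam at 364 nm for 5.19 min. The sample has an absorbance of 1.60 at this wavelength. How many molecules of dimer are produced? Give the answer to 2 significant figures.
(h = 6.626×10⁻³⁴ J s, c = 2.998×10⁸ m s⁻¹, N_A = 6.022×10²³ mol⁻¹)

Photon energy at 364 nm: hc/λ = (6.626×10⁻³⁴)(2.998×10⁸)/(364×10⁻⁹) = 5.457×10⁻¹⁹ J.
Energy delivered: (263 mW)(311.4 s) = 81.90 J.
Photons incident: 81.90 / 5.457×10⁻¹⁹ = 1.501×10²⁰, i.e. 1.501×10²⁰/6.022×10²³ = 2.493×10⁻⁴ mol.
Fraction absorbed: 1 − 10^(−1.60) = 0.9749.
Photons absorbed: 0.9749 × 2.493×10⁻⁴ = 2.430×10⁻⁴ mol.
Product: Φ × n_abs = 0.13 × 2.430×10⁻⁴ = 3.159×10⁻⁵ mol.
As a count: 3.159×10⁻⁵ × 6.022×10²³ = 1.9×10¹⁹.

1.9×10¹⁹ molecules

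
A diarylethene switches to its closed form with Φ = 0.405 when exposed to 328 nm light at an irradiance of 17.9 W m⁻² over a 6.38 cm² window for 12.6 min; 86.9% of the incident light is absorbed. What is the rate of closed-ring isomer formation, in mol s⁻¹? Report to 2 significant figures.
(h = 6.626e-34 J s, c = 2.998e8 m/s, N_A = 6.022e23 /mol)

1.1e-8 mol s⁻¹

Photon energy at 328 nm: hc/λ = (6.626e-34)(2.998e8)/(328e-9) = 6.056e-19 J.
Energy delivered: (17.9 W m⁻²)(6.38e-4 m²)(756 s) = 8.634 J.
Photons incident: 8.634 / 6.056e-19 = 1.426e19, i.e. 1.426e19/6.022e23 = 2.368e-5 mol.
Photons absorbed: 0.869 × 2.368e-5 = 2.058e-5 mol.
Product formed: 0.405 × 2.058e-5 = 8.335e-6 mol.
Rate: 8.335e-6 / 756 s = 1.1e-8 mol s⁻¹.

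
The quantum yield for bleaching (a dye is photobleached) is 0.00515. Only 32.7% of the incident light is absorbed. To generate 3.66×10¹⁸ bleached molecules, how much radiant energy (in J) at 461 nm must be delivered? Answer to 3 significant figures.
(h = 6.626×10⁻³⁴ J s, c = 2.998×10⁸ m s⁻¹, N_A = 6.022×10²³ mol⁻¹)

937 J

Product: 3.66×10¹⁸ / 6.022×10²³ = 6.078×10⁻⁶ mol.
Photons that must be absorbed: 6.078×10⁻⁶ / 0.00515 = 0.001180 mol.
Incident photons needed: 0.001180 / 0.327 = 0.003609 mol.
Photon energy: hc/λ = 4.309×10⁻¹⁹ J; per mole, 2.595×10⁵ J mol⁻¹.
Energy required: 0.003609 × 2.595×10⁵ = 937 J.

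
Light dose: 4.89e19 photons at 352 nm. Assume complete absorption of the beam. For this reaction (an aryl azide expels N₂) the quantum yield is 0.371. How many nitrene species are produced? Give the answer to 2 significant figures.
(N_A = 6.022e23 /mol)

1.8e19 species

Moles of photons: 4.89e19 / 6.022e23 = 8.120e-5 mol.
Product: Φ × n_abs = 0.371 × 8.120e-5 = 3.013e-5 mol.
As a count: 3.013e-5 × 6.022e23 = 1.8e19.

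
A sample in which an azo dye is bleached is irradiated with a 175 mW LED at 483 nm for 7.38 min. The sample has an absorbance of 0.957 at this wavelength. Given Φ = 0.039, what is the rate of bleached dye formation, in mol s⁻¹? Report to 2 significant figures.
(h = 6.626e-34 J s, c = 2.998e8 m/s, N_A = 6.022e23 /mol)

2.5e-8 mol s⁻¹

Photon energy at 483 nm: hc/λ = (6.626e-34)(2.998e8)/(483e-9) = 4.113e-19 J.
Energy delivered: (175 mW)(442.8 s) = 77.49 J.
Photons incident: 77.49 / 4.113e-19 = 1.884e20, i.e. 1.884e20/6.022e23 = 3.129e-4 mol.
Fraction absorbed: 1 − 10^(−0.957) = 0.8896.
Photons absorbed: 0.8896 × 3.129e-4 = 2.784e-4 mol.
Product formed: 0.039 × 2.784e-4 = 1.086e-5 mol.
Rate: 1.086e-5 / 442.8 s = 2.5e-8 mol s⁻¹.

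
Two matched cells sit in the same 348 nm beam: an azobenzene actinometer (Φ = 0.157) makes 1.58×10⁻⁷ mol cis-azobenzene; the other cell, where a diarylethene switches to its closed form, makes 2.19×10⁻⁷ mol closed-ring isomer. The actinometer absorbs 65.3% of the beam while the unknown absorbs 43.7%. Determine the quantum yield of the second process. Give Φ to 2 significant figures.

Φ = 0.33

Photons absorbed by the actinometer: 1.58×10⁻⁷ / 0.157 = 1.006×10⁻⁶ mol.
Incident flux: 1.006×10⁻⁶ / 0.653 = 1.541×10⁻⁶ einstein.
Absorbed by unknown: 0.437 × 1.541×10⁻⁶ = 6.734×10⁻⁷ mol.
Φ(unknown) = 2.19×10⁻⁷ / 6.734×10⁻⁷ = 0.33.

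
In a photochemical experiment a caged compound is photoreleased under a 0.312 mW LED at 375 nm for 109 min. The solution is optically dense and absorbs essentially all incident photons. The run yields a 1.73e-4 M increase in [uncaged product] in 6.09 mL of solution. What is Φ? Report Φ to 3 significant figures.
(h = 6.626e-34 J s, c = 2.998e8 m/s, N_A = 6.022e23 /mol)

Product: (1.73e-4 M)(0.00609 L) = 1.054e-6 mol.
Photon energy at 375 nm: hc/λ = (6.626e-34)(2.998e8)/(375e-9) = 5.297e-19 J.
Energy delivered: (0.312 mW)(6540 s) = 2.040 J.
Photons incident: 2.040 / 5.297e-19 = 3.851e18, i.e. 3.851e18/6.022e23 = 6.395e-6 mol.
Φ = 1.054e-6 mol / 6.395e-6 mol photons = 0.165.

Φ = 0.165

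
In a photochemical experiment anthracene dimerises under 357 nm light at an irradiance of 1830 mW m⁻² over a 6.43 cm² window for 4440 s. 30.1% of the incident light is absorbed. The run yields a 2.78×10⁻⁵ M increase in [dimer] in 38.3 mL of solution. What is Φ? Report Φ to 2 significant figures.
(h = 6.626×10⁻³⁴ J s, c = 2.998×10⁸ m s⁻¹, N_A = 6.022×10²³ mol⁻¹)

Φ = 0.23

Product: (2.78×10⁻⁵ M)(0.0383 L) = 1.065×10⁻⁶ mol.
Photon energy at 357 nm: hc/λ = (6.626×10⁻³⁴)(2.998×10⁸)/(357×10⁻⁹) = 5.564×10⁻¹⁹ J.
Energy delivered: (1830 mW m⁻²)(6.43×10⁻⁴ m²)(4440 s) = 5.225 J.
Photons incident: 5.225 / 5.564×10⁻¹⁹ = 9.391×10¹⁸, i.e. 9.391×10¹⁸/6.022×10²³ = 1.559×10⁻⁵ mol.
Photons absorbed: 0.301 × 1.559×10⁻⁵ = 4.693×10⁻⁶ mol.
Φ = 1.065×10⁻⁶ mol / 4.693×10⁻⁶ mol photons = 0.23.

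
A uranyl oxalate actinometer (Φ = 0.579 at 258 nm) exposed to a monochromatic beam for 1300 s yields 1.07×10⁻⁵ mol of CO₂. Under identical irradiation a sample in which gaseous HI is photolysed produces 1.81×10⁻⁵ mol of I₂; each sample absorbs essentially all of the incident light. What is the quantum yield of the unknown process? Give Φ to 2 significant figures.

Photons absorbed by the actinometer: 1.07×10⁻⁵ / 0.579 = 1.848×10⁻⁵ mol.
Φ(unknown) = 1.81×10⁻⁵ / 1.848×10⁻⁵ = 0.98.

Φ = 0.98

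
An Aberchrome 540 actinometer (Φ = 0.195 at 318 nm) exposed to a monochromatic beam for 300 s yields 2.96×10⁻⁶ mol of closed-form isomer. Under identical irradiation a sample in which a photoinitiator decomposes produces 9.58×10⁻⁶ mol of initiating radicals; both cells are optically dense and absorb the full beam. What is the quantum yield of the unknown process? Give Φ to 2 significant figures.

Photons absorbed by the actinometer: 2.96×10⁻⁶ / 0.195 = 1.518×10⁻⁵ mol.
Φ(unknown) = 9.58×10⁻⁶ / 1.518×10⁻⁵ = 0.63.

Φ = 0.63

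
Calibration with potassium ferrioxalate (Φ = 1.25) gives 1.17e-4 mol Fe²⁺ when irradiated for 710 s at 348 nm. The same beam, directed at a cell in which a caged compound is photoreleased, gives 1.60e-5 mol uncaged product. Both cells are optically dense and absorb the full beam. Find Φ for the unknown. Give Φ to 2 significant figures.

Φ = 0.17

Photons absorbed by the actinometer: 1.17e-4 / 1.25 = 9.360e-5 mol.
Φ(unknown) = 1.60e-5 / 9.360e-5 = 0.17.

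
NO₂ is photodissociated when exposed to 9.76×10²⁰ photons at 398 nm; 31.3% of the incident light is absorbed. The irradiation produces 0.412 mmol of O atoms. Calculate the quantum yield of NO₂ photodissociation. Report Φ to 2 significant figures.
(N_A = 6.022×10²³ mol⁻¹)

Product: 0.412 mmol = 4.12×10⁻⁴ mol.
Moles of photons: 9.76×10²⁰ / 6.022×10²³ = 0.001621 mol.
Photons absorbed: 0.313 × 0.001621 = 5.074×10⁻⁴ mol.
Φ = 4.12×10⁻⁴ mol / 5.074×10⁻⁴ mol photons = 0.81.

Φ = 0.81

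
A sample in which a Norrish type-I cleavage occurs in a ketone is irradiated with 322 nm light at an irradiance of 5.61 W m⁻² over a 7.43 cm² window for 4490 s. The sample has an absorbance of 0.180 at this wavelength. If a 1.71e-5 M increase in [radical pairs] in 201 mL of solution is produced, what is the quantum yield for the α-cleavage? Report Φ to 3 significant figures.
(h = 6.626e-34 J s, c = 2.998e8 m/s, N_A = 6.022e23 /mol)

Product: (1.71e-5 M)(0.201 L) = 3.437e-6 mol.
Photon energy at 322 nm: hc/λ = (6.626e-34)(2.998e8)/(322e-9) = 6.169e-19 J.
Energy delivered: (5.61 W m⁻²)(7.43e-4 m²)(4490 s) = 18.72 J.
Photons incident: 18.72 / 6.169e-19 = 3.035e19, i.e. 3.035e19/6.022e23 = 5.040e-5 mol.
Fraction absorbed: 1 − 10^(−0.180) = 0.3393.
Photons absorbed: 0.3393 × 5.040e-5 = 1.710e-5 mol.
Φ = 3.437e-6 mol / 1.710e-5 mol photons = 0.201.

Φ = 0.201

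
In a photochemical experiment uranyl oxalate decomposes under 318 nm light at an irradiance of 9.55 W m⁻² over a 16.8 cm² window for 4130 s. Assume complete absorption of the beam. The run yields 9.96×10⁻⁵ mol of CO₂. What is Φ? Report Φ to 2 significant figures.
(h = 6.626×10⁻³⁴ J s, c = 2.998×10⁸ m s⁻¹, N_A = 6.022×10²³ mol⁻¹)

Φ = 0.57

Photon energy at 318 nm: hc/λ = (6.626×10⁻³⁴)(2.998×10⁸)/(318×10⁻⁹) = 6.247×10⁻¹⁹ J.
Energy delivered: (9.55 W m⁻²)(16.8×10⁻⁴ m²)(4130 s) = 66.26 J.
Photons incident: 66.26 / 6.247×10⁻¹⁹ = 1.061×10²⁰, i.e. 1.061×10²⁰/6.022×10²³ = 1.762×10⁻⁴ mol.
Φ = 9.96×10⁻⁵ mol / 1.762×10⁻⁴ mol photons = 0.57.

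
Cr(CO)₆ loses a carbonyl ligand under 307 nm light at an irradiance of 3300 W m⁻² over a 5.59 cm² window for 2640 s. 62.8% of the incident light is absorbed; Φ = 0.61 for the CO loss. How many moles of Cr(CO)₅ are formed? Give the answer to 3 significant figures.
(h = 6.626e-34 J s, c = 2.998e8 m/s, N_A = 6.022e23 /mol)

0.00479 mol

Photon energy at 307 nm: hc/λ = (6.626e-34)(2.998e8)/(307e-9) = 6.471e-19 J.
Energy delivered: (3300 W m⁻²)(5.59e-4 m²)(2640 s) = 4870 J.
Photons incident: 4870 / 6.471e-19 = 7.526e21, i.e. 7.526e21/6.022e23 = 0.01250 mol.
Photons absorbed: 0.628 × 0.01250 = 0.007850 mol.
Product: Φ × n_abs = 0.61 × 0.007850 = 0.004788 mol.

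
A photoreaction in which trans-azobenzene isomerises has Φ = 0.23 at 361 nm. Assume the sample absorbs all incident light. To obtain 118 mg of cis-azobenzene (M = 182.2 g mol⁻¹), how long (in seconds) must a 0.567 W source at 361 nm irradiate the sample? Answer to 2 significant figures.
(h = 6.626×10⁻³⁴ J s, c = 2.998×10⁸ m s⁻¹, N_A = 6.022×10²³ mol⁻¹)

t ≈ 1600 s

Product: 118 mg / 182.2 g mol⁻¹ = 6.476×10⁻⁴ mol.
Photons that must be absorbed: 6.476×10⁻⁴ / 0.23 = 0.002816 mol.
Photon energy: hc/λ = 5.503×10⁻¹⁹ J; per mole, 3.314×10⁵ J mol⁻¹.
Energy required: 0.002816 × 3.314×10⁵ = 933.2 J.
Time: 933.2 J / 0.567 W = 1600 s.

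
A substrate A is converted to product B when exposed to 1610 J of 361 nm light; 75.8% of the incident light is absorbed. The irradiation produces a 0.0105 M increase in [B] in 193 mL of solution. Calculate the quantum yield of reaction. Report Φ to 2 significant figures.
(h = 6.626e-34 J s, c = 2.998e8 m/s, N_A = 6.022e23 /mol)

Φ = 0.55

Product: (0.0105 M)(0.193 L) = 0.002027 mol.
Photon energy at 361 nm: hc/λ = (6.626e-34)(2.998e8)/(361e-9) = 5.503e-19 J.
Photons incident: 1610 / 5.503e-19 = 2.926e21, i.e. 2.926e21/6.022e23 = 0.004859 mol.
Photons absorbed: 0.758 × 0.004859 = 0.003683 mol.
Φ = 0.002027 mol / 0.003683 mol photons = 0.55.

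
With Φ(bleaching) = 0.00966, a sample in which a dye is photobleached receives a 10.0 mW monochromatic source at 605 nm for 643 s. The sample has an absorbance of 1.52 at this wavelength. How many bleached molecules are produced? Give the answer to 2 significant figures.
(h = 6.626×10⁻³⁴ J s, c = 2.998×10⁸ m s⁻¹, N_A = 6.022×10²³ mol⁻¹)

1.8×10¹⁷ bleached molecules

Photon energy at 605 nm: hc/λ = (6.626×10⁻³⁴)(2.998×10⁸)/(605×10⁻⁹) = 3.283×10⁻¹⁹ J.
Energy delivered: (10.0 mW)(643 s) = 6.430 J.
Photons incident: 6.430 / 3.283×10⁻¹⁹ = 1.959×10¹⁹, i.e. 1.959×10¹⁹/6.022×10²³ = 3.253×10⁻⁵ mol.
Fraction absorbed: 1 − 10^(−1.52) = 0.9698.
Photons absorbed: 0.9698 × 3.253×10⁻⁵ = 3.155×10⁻⁵ mol.
Product: Φ × n_abs = 0.00966 × 3.155×10⁻⁵ = 3.048×10⁻⁷ mol.
As a count: 3.048×10⁻⁷ × 6.022×10²³ = 1.8×10¹⁷.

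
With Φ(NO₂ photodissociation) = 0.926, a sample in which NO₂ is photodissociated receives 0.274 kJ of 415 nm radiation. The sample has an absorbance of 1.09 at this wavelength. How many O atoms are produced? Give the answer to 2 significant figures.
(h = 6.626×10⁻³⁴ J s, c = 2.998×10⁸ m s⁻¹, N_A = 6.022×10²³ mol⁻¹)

Photon energy at 415 nm: hc/λ = (6.626×10⁻³⁴)(2.998×10⁸)/(415×10⁻⁹) = 4.787×10⁻¹⁹ J.
Incident energy: 0.274 kJ = 274 J.
Photons incident: 274 / 4.787×10⁻¹⁹ = 5.724×10²⁰, i.e. 5.724×10²⁰/6.022×10²³ = 9.505×10⁻⁴ mol.
Fraction absorbed: 1 − 10^(−1.09) = 0.9187.
Photons absorbed: 0.9187 × 9.505×10⁻⁴ = 8.732×10⁻⁴ mol.
Product: Φ × n_abs = 0.926 × 8.732×10⁻⁴ = 8.086×10⁻⁴ mol.
As a count: 8.086×10⁻⁴ × 6.022×10²³ = 4.9×10²⁰.

4.9×10²⁰ atoms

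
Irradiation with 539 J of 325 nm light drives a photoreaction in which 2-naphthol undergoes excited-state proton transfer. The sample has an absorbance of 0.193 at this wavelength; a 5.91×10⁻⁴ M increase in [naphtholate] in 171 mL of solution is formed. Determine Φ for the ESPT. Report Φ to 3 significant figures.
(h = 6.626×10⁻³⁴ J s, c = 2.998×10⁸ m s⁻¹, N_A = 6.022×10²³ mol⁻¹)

Φ = 0.192

Product: (5.91×10⁻⁴ M)(0.171 L) = 1.011×10⁻⁴ mol.
Photon energy at 325 nm: hc/λ = (6.626×10⁻³⁴)(2.998×10⁸)/(325×10⁻⁹) = 6.112×10⁻¹⁹ J.
Photons incident: 539 / 6.112×10⁻¹⁹ = 8.819×10²⁰, i.e. 8.819×10²⁰/6.022×10²³ = 0.001464 mol.
Fraction absorbed: 1 − 10^(−0.193) = 0.3588.
Photons absorbed: 0.3588 × 0.001464 = 5.253×10⁻⁴ mol.
Φ = 1.011×10⁻⁴ mol / 5.253×10⁻⁴ mol photons = 0.192.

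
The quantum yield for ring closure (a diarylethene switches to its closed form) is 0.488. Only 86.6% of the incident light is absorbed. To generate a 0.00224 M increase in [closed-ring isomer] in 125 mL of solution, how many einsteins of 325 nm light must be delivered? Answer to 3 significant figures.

6.63e-4 einstein

Product: (0.00224 M)(0.125 L) = 2.800e-4 mol.
Photons that must be absorbed: 2.800e-4 / 0.488 = 5.738e-4 mol.
Incident photons needed: 5.738e-4 / 0.866 = 6.626e-4 mol.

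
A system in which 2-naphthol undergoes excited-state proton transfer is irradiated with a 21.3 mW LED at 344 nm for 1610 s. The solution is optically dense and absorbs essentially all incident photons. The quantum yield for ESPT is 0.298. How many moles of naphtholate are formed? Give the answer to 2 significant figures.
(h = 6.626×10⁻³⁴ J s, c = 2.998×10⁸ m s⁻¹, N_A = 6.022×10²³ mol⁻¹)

2.9×10⁻⁵ mol

Photon energy at 344 nm: hc/λ = (6.626×10⁻³⁴)(2.998×10⁸)/(344×10⁻⁹) = 5.775×10⁻¹⁹ J.
Energy delivered: (21.3 mW)(1610 s) = 34.29 J.
Photons incident: 34.29 / 5.775×10⁻¹⁹ = 5.938×10¹⁹, i.e. 5.938×10¹⁹/6.022×10²³ = 9.861×10⁻⁵ mol.
Product: Φ × n_abs = 0.298 × 9.861×10⁻⁵ = 2.939×10⁻⁵ mol.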